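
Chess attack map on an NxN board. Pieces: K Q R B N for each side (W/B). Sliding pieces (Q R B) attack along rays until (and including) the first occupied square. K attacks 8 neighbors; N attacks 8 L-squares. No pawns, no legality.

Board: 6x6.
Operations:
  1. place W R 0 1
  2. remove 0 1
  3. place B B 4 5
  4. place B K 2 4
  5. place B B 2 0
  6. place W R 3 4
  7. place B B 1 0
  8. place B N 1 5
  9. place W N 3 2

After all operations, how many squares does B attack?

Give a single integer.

Op 1: place WR@(0,1)
Op 2: remove (0,1)
Op 3: place BB@(4,5)
Op 4: place BK@(2,4)
Op 5: place BB@(2,0)
Op 6: place WR@(3,4)
Op 7: place BB@(1,0)
Op 8: place BN@(1,5)
Op 9: place WN@(3,2)
Per-piece attacks for B:
  BB@(1,0): attacks (2,1) (3,2) (0,1) [ray(1,1) blocked at (3,2)]
  BN@(1,5): attacks (2,3) (3,4) (0,3)
  BB@(2,0): attacks (3,1) (4,2) (5,3) (1,1) (0,2)
  BK@(2,4): attacks (2,5) (2,3) (3,4) (1,4) (3,5) (3,3) (1,5) (1,3)
  BB@(4,5): attacks (5,4) (3,4) [ray(-1,-1) blocked at (3,4)]
Union (18 distinct): (0,1) (0,2) (0,3) (1,1) (1,3) (1,4) (1,5) (2,1) (2,3) (2,5) (3,1) (3,2) (3,3) (3,4) (3,5) (4,2) (5,3) (5,4)

Answer: 18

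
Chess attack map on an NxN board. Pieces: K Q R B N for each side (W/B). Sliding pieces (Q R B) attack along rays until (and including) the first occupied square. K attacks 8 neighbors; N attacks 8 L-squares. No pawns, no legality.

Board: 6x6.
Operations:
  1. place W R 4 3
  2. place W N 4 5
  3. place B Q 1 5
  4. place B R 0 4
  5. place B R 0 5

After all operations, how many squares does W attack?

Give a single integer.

Op 1: place WR@(4,3)
Op 2: place WN@(4,5)
Op 3: place BQ@(1,5)
Op 4: place BR@(0,4)
Op 5: place BR@(0,5)
Per-piece attacks for W:
  WR@(4,3): attacks (4,4) (4,5) (4,2) (4,1) (4,0) (5,3) (3,3) (2,3) (1,3) (0,3) [ray(0,1) blocked at (4,5)]
  WN@(4,5): attacks (5,3) (3,3) (2,4)
Union (11 distinct): (0,3) (1,3) (2,3) (2,4) (3,3) (4,0) (4,1) (4,2) (4,4) (4,5) (5,3)

Answer: 11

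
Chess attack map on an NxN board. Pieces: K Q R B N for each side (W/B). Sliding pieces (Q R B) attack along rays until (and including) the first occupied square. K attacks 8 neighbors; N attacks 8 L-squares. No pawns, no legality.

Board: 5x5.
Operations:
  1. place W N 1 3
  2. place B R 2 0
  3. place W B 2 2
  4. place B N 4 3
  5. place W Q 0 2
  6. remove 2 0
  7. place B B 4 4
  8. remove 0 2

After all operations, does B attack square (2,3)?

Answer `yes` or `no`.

Op 1: place WN@(1,3)
Op 2: place BR@(2,0)
Op 3: place WB@(2,2)
Op 4: place BN@(4,3)
Op 5: place WQ@(0,2)
Op 6: remove (2,0)
Op 7: place BB@(4,4)
Op 8: remove (0,2)
Per-piece attacks for B:
  BN@(4,3): attacks (2,4) (3,1) (2,2)
  BB@(4,4): attacks (3,3) (2,2) [ray(-1,-1) blocked at (2,2)]
B attacks (2,3): no

Answer: no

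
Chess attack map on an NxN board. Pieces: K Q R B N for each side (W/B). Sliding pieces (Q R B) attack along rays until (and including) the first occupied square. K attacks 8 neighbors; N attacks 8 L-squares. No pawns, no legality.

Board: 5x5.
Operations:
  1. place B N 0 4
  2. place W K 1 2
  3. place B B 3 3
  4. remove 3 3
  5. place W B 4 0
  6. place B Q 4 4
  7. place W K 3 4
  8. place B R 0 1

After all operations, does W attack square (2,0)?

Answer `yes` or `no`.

Op 1: place BN@(0,4)
Op 2: place WK@(1,2)
Op 3: place BB@(3,3)
Op 4: remove (3,3)
Op 5: place WB@(4,0)
Op 6: place BQ@(4,4)
Op 7: place WK@(3,4)
Op 8: place BR@(0,1)
Per-piece attacks for W:
  WK@(1,2): attacks (1,3) (1,1) (2,2) (0,2) (2,3) (2,1) (0,3) (0,1)
  WK@(3,4): attacks (3,3) (4,4) (2,4) (4,3) (2,3)
  WB@(4,0): attacks (3,1) (2,2) (1,3) (0,4) [ray(-1,1) blocked at (0,4)]
W attacks (2,0): no

Answer: no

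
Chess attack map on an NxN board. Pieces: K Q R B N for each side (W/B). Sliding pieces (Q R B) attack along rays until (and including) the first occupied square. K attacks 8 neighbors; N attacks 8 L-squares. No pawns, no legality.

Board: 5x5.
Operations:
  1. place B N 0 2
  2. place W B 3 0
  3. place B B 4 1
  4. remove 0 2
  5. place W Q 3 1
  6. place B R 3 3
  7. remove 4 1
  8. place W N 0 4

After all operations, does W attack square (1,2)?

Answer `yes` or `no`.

Op 1: place BN@(0,2)
Op 2: place WB@(3,0)
Op 3: place BB@(4,1)
Op 4: remove (0,2)
Op 5: place WQ@(3,1)
Op 6: place BR@(3,3)
Op 7: remove (4,1)
Op 8: place WN@(0,4)
Per-piece attacks for W:
  WN@(0,4): attacks (1,2) (2,3)
  WB@(3,0): attacks (4,1) (2,1) (1,2) (0,3)
  WQ@(3,1): attacks (3,2) (3,3) (3,0) (4,1) (2,1) (1,1) (0,1) (4,2) (4,0) (2,2) (1,3) (0,4) (2,0) [ray(0,1) blocked at (3,3); ray(0,-1) blocked at (3,0); ray(-1,1) blocked at (0,4)]
W attacks (1,2): yes

Answer: yes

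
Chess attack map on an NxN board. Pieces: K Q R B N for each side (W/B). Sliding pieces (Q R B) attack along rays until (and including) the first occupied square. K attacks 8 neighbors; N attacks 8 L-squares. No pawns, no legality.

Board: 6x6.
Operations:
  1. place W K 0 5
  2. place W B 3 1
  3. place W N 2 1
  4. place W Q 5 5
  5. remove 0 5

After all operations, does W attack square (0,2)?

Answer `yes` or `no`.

Op 1: place WK@(0,5)
Op 2: place WB@(3,1)
Op 3: place WN@(2,1)
Op 4: place WQ@(5,5)
Op 5: remove (0,5)
Per-piece attacks for W:
  WN@(2,1): attacks (3,3) (4,2) (1,3) (0,2) (4,0) (0,0)
  WB@(3,1): attacks (4,2) (5,3) (4,0) (2,2) (1,3) (0,4) (2,0)
  WQ@(5,5): attacks (5,4) (5,3) (5,2) (5,1) (5,0) (4,5) (3,5) (2,5) (1,5) (0,5) (4,4) (3,3) (2,2) (1,1) (0,0)
W attacks (0,2): yes

Answer: yes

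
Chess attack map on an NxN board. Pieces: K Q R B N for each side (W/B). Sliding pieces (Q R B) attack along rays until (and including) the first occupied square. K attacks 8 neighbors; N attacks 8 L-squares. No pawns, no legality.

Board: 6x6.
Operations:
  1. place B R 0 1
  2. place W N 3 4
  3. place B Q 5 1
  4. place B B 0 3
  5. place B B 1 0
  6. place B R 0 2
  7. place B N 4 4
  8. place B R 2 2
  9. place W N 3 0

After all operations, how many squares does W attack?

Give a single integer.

Answer: 8

Derivation:
Op 1: place BR@(0,1)
Op 2: place WN@(3,4)
Op 3: place BQ@(5,1)
Op 4: place BB@(0,3)
Op 5: place BB@(1,0)
Op 6: place BR@(0,2)
Op 7: place BN@(4,4)
Op 8: place BR@(2,2)
Op 9: place WN@(3,0)
Per-piece attacks for W:
  WN@(3,0): attacks (4,2) (5,1) (2,2) (1,1)
  WN@(3,4): attacks (5,5) (1,5) (4,2) (5,3) (2,2) (1,3)
Union (8 distinct): (1,1) (1,3) (1,5) (2,2) (4,2) (5,1) (5,3) (5,5)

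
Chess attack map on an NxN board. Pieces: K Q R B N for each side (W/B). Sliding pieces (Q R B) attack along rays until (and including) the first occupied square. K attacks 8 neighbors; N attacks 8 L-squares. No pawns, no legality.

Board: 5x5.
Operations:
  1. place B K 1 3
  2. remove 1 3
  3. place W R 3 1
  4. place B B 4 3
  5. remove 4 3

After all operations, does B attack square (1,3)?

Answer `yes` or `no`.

Answer: no

Derivation:
Op 1: place BK@(1,3)
Op 2: remove (1,3)
Op 3: place WR@(3,1)
Op 4: place BB@(4,3)
Op 5: remove (4,3)
Per-piece attacks for B:
B attacks (1,3): no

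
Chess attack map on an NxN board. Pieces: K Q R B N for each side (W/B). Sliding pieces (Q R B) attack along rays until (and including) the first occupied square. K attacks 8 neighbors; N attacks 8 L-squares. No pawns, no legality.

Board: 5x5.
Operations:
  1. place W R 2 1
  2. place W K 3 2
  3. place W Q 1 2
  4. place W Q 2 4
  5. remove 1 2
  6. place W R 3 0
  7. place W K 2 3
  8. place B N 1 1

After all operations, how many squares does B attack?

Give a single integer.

Answer: 4

Derivation:
Op 1: place WR@(2,1)
Op 2: place WK@(3,2)
Op 3: place WQ@(1,2)
Op 4: place WQ@(2,4)
Op 5: remove (1,2)
Op 6: place WR@(3,0)
Op 7: place WK@(2,3)
Op 8: place BN@(1,1)
Per-piece attacks for B:
  BN@(1,1): attacks (2,3) (3,2) (0,3) (3,0)
Union (4 distinct): (0,3) (2,3) (3,0) (3,2)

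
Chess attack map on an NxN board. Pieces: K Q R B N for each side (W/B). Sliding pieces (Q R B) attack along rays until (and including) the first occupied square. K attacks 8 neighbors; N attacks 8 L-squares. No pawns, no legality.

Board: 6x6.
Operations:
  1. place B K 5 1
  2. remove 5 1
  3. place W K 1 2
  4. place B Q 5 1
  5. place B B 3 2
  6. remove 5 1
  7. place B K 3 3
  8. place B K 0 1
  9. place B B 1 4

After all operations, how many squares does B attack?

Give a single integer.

Answer: 21

Derivation:
Op 1: place BK@(5,1)
Op 2: remove (5,1)
Op 3: place WK@(1,2)
Op 4: place BQ@(5,1)
Op 5: place BB@(3,2)
Op 6: remove (5,1)
Op 7: place BK@(3,3)
Op 8: place BK@(0,1)
Op 9: place BB@(1,4)
Per-piece attacks for B:
  BK@(0,1): attacks (0,2) (0,0) (1,1) (1,2) (1,0)
  BB@(1,4): attacks (2,5) (2,3) (3,2) (0,5) (0,3) [ray(1,-1) blocked at (3,2)]
  BB@(3,2): attacks (4,3) (5,4) (4,1) (5,0) (2,3) (1,4) (2,1) (1,0) [ray(-1,1) blocked at (1,4)]
  BK@(3,3): attacks (3,4) (3,2) (4,3) (2,3) (4,4) (4,2) (2,4) (2,2)
Union (21 distinct): (0,0) (0,2) (0,3) (0,5) (1,0) (1,1) (1,2) (1,4) (2,1) (2,2) (2,3) (2,4) (2,5) (3,2) (3,4) (4,1) (4,2) (4,3) (4,4) (5,0) (5,4)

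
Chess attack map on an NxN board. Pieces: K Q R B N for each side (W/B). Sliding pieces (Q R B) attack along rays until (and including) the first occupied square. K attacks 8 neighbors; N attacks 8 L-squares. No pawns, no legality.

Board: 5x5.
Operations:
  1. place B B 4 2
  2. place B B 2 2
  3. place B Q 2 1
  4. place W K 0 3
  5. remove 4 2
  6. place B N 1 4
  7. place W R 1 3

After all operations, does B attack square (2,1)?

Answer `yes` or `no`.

Answer: no

Derivation:
Op 1: place BB@(4,2)
Op 2: place BB@(2,2)
Op 3: place BQ@(2,1)
Op 4: place WK@(0,3)
Op 5: remove (4,2)
Op 6: place BN@(1,4)
Op 7: place WR@(1,3)
Per-piece attacks for B:
  BN@(1,4): attacks (2,2) (3,3) (0,2)
  BQ@(2,1): attacks (2,2) (2,0) (3,1) (4,1) (1,1) (0,1) (3,2) (4,3) (3,0) (1,2) (0,3) (1,0) [ray(0,1) blocked at (2,2); ray(-1,1) blocked at (0,3)]
  BB@(2,2): attacks (3,3) (4,4) (3,1) (4,0) (1,3) (1,1) (0,0) [ray(-1,1) blocked at (1,3)]
B attacks (2,1): no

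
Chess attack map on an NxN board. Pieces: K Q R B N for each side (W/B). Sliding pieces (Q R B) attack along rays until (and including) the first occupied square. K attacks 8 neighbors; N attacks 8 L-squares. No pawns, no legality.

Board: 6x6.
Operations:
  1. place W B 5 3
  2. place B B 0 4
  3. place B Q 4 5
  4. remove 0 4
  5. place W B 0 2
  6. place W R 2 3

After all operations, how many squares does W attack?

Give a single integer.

Answer: 15

Derivation:
Op 1: place WB@(5,3)
Op 2: place BB@(0,4)
Op 3: place BQ@(4,5)
Op 4: remove (0,4)
Op 5: place WB@(0,2)
Op 6: place WR@(2,3)
Per-piece attacks for W:
  WB@(0,2): attacks (1,3) (2,4) (3,5) (1,1) (2,0)
  WR@(2,3): attacks (2,4) (2,5) (2,2) (2,1) (2,0) (3,3) (4,3) (5,3) (1,3) (0,3) [ray(1,0) blocked at (5,3)]
  WB@(5,3): attacks (4,4) (3,5) (4,2) (3,1) (2,0)
Union (15 distinct): (0,3) (1,1) (1,3) (2,0) (2,1) (2,2) (2,4) (2,5) (3,1) (3,3) (3,5) (4,2) (4,3) (4,4) (5,3)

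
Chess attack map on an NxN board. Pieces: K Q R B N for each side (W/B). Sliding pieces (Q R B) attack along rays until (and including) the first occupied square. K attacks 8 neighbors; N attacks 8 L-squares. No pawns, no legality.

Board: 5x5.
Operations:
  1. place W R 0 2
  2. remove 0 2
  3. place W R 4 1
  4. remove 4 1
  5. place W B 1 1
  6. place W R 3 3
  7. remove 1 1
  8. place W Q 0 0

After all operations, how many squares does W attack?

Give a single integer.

Answer: 17

Derivation:
Op 1: place WR@(0,2)
Op 2: remove (0,2)
Op 3: place WR@(4,1)
Op 4: remove (4,1)
Op 5: place WB@(1,1)
Op 6: place WR@(3,3)
Op 7: remove (1,1)
Op 8: place WQ@(0,0)
Per-piece attacks for W:
  WQ@(0,0): attacks (0,1) (0,2) (0,3) (0,4) (1,0) (2,0) (3,0) (4,0) (1,1) (2,2) (3,3) [ray(1,1) blocked at (3,3)]
  WR@(3,3): attacks (3,4) (3,2) (3,1) (3,0) (4,3) (2,3) (1,3) (0,3)
Union (17 distinct): (0,1) (0,2) (0,3) (0,4) (1,0) (1,1) (1,3) (2,0) (2,2) (2,3) (3,0) (3,1) (3,2) (3,3) (3,4) (4,0) (4,3)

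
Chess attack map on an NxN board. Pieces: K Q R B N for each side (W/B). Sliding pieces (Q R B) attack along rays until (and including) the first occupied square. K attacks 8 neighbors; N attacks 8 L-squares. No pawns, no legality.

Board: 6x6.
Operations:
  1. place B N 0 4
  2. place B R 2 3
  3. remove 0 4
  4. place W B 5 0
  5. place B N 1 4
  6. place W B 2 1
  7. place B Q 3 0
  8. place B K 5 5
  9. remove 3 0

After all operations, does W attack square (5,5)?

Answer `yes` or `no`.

Answer: no

Derivation:
Op 1: place BN@(0,4)
Op 2: place BR@(2,3)
Op 3: remove (0,4)
Op 4: place WB@(5,0)
Op 5: place BN@(1,4)
Op 6: place WB@(2,1)
Op 7: place BQ@(3,0)
Op 8: place BK@(5,5)
Op 9: remove (3,0)
Per-piece attacks for W:
  WB@(2,1): attacks (3,2) (4,3) (5,4) (3,0) (1,2) (0,3) (1,0)
  WB@(5,0): attacks (4,1) (3,2) (2,3) [ray(-1,1) blocked at (2,3)]
W attacks (5,5): no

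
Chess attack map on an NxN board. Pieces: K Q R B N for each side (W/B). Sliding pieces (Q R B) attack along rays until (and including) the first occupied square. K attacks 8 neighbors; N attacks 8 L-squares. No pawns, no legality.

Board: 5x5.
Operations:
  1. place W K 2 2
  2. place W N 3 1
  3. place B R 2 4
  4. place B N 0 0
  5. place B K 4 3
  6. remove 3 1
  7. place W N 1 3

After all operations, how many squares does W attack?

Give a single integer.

Op 1: place WK@(2,2)
Op 2: place WN@(3,1)
Op 3: place BR@(2,4)
Op 4: place BN@(0,0)
Op 5: place BK@(4,3)
Op 6: remove (3,1)
Op 7: place WN@(1,3)
Per-piece attacks for W:
  WN@(1,3): attacks (3,4) (2,1) (3,2) (0,1)
  WK@(2,2): attacks (2,3) (2,1) (3,2) (1,2) (3,3) (3,1) (1,3) (1,1)
Union (10 distinct): (0,1) (1,1) (1,2) (1,3) (2,1) (2,3) (3,1) (3,2) (3,3) (3,4)

Answer: 10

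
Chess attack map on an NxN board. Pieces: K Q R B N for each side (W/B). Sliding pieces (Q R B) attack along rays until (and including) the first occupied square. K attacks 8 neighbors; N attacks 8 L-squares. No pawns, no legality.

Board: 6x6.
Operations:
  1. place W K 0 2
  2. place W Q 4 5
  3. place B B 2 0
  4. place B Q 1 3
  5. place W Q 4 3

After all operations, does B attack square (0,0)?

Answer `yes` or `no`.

Op 1: place WK@(0,2)
Op 2: place WQ@(4,5)
Op 3: place BB@(2,0)
Op 4: place BQ@(1,3)
Op 5: place WQ@(4,3)
Per-piece attacks for B:
  BQ@(1,3): attacks (1,4) (1,5) (1,2) (1,1) (1,0) (2,3) (3,3) (4,3) (0,3) (2,4) (3,5) (2,2) (3,1) (4,0) (0,4) (0,2) [ray(1,0) blocked at (4,3); ray(-1,-1) blocked at (0,2)]
  BB@(2,0): attacks (3,1) (4,2) (5,3) (1,1) (0,2) [ray(-1,1) blocked at (0,2)]
B attacks (0,0): no

Answer: no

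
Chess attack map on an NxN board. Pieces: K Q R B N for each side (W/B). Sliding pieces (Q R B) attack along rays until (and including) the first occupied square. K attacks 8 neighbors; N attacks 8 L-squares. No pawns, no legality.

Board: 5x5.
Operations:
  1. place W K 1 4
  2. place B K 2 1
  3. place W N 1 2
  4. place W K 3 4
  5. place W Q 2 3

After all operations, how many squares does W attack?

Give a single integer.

Answer: 18

Derivation:
Op 1: place WK@(1,4)
Op 2: place BK@(2,1)
Op 3: place WN@(1,2)
Op 4: place WK@(3,4)
Op 5: place WQ@(2,3)
Per-piece attacks for W:
  WN@(1,2): attacks (2,4) (3,3) (0,4) (2,0) (3,1) (0,0)
  WK@(1,4): attacks (1,3) (2,4) (0,4) (2,3) (0,3)
  WQ@(2,3): attacks (2,4) (2,2) (2,1) (3,3) (4,3) (1,3) (0,3) (3,4) (3,2) (4,1) (1,4) (1,2) [ray(0,-1) blocked at (2,1); ray(1,1) blocked at (3,4); ray(-1,1) blocked at (1,4); ray(-1,-1) blocked at (1,2)]
  WK@(3,4): attacks (3,3) (4,4) (2,4) (4,3) (2,3)
Union (18 distinct): (0,0) (0,3) (0,4) (1,2) (1,3) (1,4) (2,0) (2,1) (2,2) (2,3) (2,4) (3,1) (3,2) (3,3) (3,4) (4,1) (4,3) (4,4)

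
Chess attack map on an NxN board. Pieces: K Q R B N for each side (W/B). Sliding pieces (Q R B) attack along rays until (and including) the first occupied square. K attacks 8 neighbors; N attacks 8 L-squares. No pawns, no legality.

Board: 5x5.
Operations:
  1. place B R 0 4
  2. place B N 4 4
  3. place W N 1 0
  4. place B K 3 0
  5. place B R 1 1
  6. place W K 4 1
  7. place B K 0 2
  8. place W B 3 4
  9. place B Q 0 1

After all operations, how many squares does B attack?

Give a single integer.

Op 1: place BR@(0,4)
Op 2: place BN@(4,4)
Op 3: place WN@(1,0)
Op 4: place BK@(3,0)
Op 5: place BR@(1,1)
Op 6: place WK@(4,1)
Op 7: place BK@(0,2)
Op 8: place WB@(3,4)
Op 9: place BQ@(0,1)
Per-piece attacks for B:
  BQ@(0,1): attacks (0,2) (0,0) (1,1) (1,2) (2,3) (3,4) (1,0) [ray(0,1) blocked at (0,2); ray(1,0) blocked at (1,1); ray(1,1) blocked at (3,4); ray(1,-1) blocked at (1,0)]
  BK@(0,2): attacks (0,3) (0,1) (1,2) (1,3) (1,1)
  BR@(0,4): attacks (0,3) (0,2) (1,4) (2,4) (3,4) [ray(0,-1) blocked at (0,2); ray(1,0) blocked at (3,4)]
  BR@(1,1): attacks (1,2) (1,3) (1,4) (1,0) (2,1) (3,1) (4,1) (0,1) [ray(0,-1) blocked at (1,0); ray(1,0) blocked at (4,1); ray(-1,0) blocked at (0,1)]
  BK@(3,0): attacks (3,1) (4,0) (2,0) (4,1) (2,1)
  BN@(4,4): attacks (3,2) (2,3)
Union (18 distinct): (0,0) (0,1) (0,2) (0,3) (1,0) (1,1) (1,2) (1,3) (1,4) (2,0) (2,1) (2,3) (2,4) (3,1) (3,2) (3,4) (4,0) (4,1)

Answer: 18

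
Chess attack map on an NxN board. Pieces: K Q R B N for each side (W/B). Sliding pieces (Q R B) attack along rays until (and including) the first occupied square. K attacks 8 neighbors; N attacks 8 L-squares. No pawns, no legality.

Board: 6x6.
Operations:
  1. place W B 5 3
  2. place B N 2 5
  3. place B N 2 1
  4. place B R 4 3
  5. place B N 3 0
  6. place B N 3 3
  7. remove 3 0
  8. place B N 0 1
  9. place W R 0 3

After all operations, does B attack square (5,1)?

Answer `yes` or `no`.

Op 1: place WB@(5,3)
Op 2: place BN@(2,5)
Op 3: place BN@(2,1)
Op 4: place BR@(4,3)
Op 5: place BN@(3,0)
Op 6: place BN@(3,3)
Op 7: remove (3,0)
Op 8: place BN@(0,1)
Op 9: place WR@(0,3)
Per-piece attacks for B:
  BN@(0,1): attacks (1,3) (2,2) (2,0)
  BN@(2,1): attacks (3,3) (4,2) (1,3) (0,2) (4,0) (0,0)
  BN@(2,5): attacks (3,3) (4,4) (1,3) (0,4)
  BN@(3,3): attacks (4,5) (5,4) (2,5) (1,4) (4,1) (5,2) (2,1) (1,2)
  BR@(4,3): attacks (4,4) (4,5) (4,2) (4,1) (4,0) (5,3) (3,3) [ray(1,0) blocked at (5,3); ray(-1,0) blocked at (3,3)]
B attacks (5,1): no

Answer: no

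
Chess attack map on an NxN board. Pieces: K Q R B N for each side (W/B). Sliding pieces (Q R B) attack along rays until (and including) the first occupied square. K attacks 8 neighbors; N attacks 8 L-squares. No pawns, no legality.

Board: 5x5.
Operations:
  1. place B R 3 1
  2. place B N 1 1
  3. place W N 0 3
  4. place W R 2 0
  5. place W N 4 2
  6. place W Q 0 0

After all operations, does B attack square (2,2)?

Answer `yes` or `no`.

Answer: no

Derivation:
Op 1: place BR@(3,1)
Op 2: place BN@(1,1)
Op 3: place WN@(0,3)
Op 4: place WR@(2,0)
Op 5: place WN@(4,2)
Op 6: place WQ@(0,0)
Per-piece attacks for B:
  BN@(1,1): attacks (2,3) (3,2) (0,3) (3,0)
  BR@(3,1): attacks (3,2) (3,3) (3,4) (3,0) (4,1) (2,1) (1,1) [ray(-1,0) blocked at (1,1)]
B attacks (2,2): no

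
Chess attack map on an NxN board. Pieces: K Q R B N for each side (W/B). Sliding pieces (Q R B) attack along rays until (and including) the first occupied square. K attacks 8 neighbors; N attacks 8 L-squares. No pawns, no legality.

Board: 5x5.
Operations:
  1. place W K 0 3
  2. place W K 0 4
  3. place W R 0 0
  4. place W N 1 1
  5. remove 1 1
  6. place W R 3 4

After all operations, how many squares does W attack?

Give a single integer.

Op 1: place WK@(0,3)
Op 2: place WK@(0,4)
Op 3: place WR@(0,0)
Op 4: place WN@(1,1)
Op 5: remove (1,1)
Op 6: place WR@(3,4)
Per-piece attacks for W:
  WR@(0,0): attacks (0,1) (0,2) (0,3) (1,0) (2,0) (3,0) (4,0) [ray(0,1) blocked at (0,3)]
  WK@(0,3): attacks (0,4) (0,2) (1,3) (1,4) (1,2)
  WK@(0,4): attacks (0,3) (1,4) (1,3)
  WR@(3,4): attacks (3,3) (3,2) (3,1) (3,0) (4,4) (2,4) (1,4) (0,4) [ray(-1,0) blocked at (0,4)]
Union (16 distinct): (0,1) (0,2) (0,3) (0,4) (1,0) (1,2) (1,3) (1,4) (2,0) (2,4) (3,0) (3,1) (3,2) (3,3) (4,0) (4,4)

Answer: 16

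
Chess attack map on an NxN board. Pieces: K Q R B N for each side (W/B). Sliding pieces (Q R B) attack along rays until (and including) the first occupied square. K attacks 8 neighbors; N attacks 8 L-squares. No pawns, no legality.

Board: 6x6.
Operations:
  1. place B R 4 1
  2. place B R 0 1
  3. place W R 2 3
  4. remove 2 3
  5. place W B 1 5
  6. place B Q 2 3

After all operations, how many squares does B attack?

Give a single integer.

Answer: 27

Derivation:
Op 1: place BR@(4,1)
Op 2: place BR@(0,1)
Op 3: place WR@(2,3)
Op 4: remove (2,3)
Op 5: place WB@(1,5)
Op 6: place BQ@(2,3)
Per-piece attacks for B:
  BR@(0,1): attacks (0,2) (0,3) (0,4) (0,5) (0,0) (1,1) (2,1) (3,1) (4,1) [ray(1,0) blocked at (4,1)]
  BQ@(2,3): attacks (2,4) (2,5) (2,2) (2,1) (2,0) (3,3) (4,3) (5,3) (1,3) (0,3) (3,4) (4,5) (3,2) (4,1) (1,4) (0,5) (1,2) (0,1) [ray(1,-1) blocked at (4,1); ray(-1,-1) blocked at (0,1)]
  BR@(4,1): attacks (4,2) (4,3) (4,4) (4,5) (4,0) (5,1) (3,1) (2,1) (1,1) (0,1) [ray(-1,0) blocked at (0,1)]
Union (27 distinct): (0,0) (0,1) (0,2) (0,3) (0,4) (0,5) (1,1) (1,2) (1,3) (1,4) (2,0) (2,1) (2,2) (2,4) (2,5) (3,1) (3,2) (3,3) (3,4) (4,0) (4,1) (4,2) (4,3) (4,4) (4,5) (5,1) (5,3)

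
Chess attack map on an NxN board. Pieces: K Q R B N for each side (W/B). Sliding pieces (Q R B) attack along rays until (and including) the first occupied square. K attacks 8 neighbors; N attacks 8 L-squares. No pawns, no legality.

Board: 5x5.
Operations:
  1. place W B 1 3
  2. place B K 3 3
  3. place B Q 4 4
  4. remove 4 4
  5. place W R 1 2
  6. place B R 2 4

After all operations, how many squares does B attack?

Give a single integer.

Op 1: place WB@(1,3)
Op 2: place BK@(3,3)
Op 3: place BQ@(4,4)
Op 4: remove (4,4)
Op 5: place WR@(1,2)
Op 6: place BR@(2,4)
Per-piece attacks for B:
  BR@(2,4): attacks (2,3) (2,2) (2,1) (2,0) (3,4) (4,4) (1,4) (0,4)
  BK@(3,3): attacks (3,4) (3,2) (4,3) (2,3) (4,4) (4,2) (2,4) (2,2)
Union (12 distinct): (0,4) (1,4) (2,0) (2,1) (2,2) (2,3) (2,4) (3,2) (3,4) (4,2) (4,3) (4,4)

Answer: 12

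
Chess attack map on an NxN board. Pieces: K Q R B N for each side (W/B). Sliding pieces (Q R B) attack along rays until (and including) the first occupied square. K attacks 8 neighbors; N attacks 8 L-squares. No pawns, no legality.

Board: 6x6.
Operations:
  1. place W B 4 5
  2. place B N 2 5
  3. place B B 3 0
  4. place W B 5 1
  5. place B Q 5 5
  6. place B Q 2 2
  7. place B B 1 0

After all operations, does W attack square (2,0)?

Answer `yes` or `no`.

Answer: no

Derivation:
Op 1: place WB@(4,5)
Op 2: place BN@(2,5)
Op 3: place BB@(3,0)
Op 4: place WB@(5,1)
Op 5: place BQ@(5,5)
Op 6: place BQ@(2,2)
Op 7: place BB@(1,0)
Per-piece attacks for W:
  WB@(4,5): attacks (5,4) (3,4) (2,3) (1,2) (0,1)
  WB@(5,1): attacks (4,2) (3,3) (2,4) (1,5) (4,0)
W attacks (2,0): no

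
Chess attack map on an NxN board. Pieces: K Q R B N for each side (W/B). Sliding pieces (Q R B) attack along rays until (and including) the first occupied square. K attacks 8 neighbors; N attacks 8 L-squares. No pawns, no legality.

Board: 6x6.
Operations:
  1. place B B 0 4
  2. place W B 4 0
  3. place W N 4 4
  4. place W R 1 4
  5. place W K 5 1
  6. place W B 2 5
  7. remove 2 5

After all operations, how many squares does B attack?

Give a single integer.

Answer: 5

Derivation:
Op 1: place BB@(0,4)
Op 2: place WB@(4,0)
Op 3: place WN@(4,4)
Op 4: place WR@(1,4)
Op 5: place WK@(5,1)
Op 6: place WB@(2,5)
Op 7: remove (2,5)
Per-piece attacks for B:
  BB@(0,4): attacks (1,5) (1,3) (2,2) (3,1) (4,0) [ray(1,-1) blocked at (4,0)]
Union (5 distinct): (1,3) (1,5) (2,2) (3,1) (4,0)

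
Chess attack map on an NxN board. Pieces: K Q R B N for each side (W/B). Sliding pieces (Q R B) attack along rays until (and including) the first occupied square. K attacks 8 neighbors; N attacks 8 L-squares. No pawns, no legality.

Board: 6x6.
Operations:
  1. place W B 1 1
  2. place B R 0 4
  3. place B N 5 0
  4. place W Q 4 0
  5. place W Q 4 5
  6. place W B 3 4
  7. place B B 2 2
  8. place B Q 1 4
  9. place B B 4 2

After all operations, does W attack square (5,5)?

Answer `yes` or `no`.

Op 1: place WB@(1,1)
Op 2: place BR@(0,4)
Op 3: place BN@(5,0)
Op 4: place WQ@(4,0)
Op 5: place WQ@(4,5)
Op 6: place WB@(3,4)
Op 7: place BB@(2,2)
Op 8: place BQ@(1,4)
Op 9: place BB@(4,2)
Per-piece attacks for W:
  WB@(1,1): attacks (2,2) (2,0) (0,2) (0,0) [ray(1,1) blocked at (2,2)]
  WB@(3,4): attacks (4,5) (4,3) (5,2) (2,5) (2,3) (1,2) (0,1) [ray(1,1) blocked at (4,5)]
  WQ@(4,0): attacks (4,1) (4,2) (5,0) (3,0) (2,0) (1,0) (0,0) (5,1) (3,1) (2,2) [ray(0,1) blocked at (4,2); ray(1,0) blocked at (5,0); ray(-1,1) blocked at (2,2)]
  WQ@(4,5): attacks (4,4) (4,3) (4,2) (5,5) (3,5) (2,5) (1,5) (0,5) (5,4) (3,4) [ray(0,-1) blocked at (4,2); ray(-1,-1) blocked at (3,4)]
W attacks (5,5): yes

Answer: yes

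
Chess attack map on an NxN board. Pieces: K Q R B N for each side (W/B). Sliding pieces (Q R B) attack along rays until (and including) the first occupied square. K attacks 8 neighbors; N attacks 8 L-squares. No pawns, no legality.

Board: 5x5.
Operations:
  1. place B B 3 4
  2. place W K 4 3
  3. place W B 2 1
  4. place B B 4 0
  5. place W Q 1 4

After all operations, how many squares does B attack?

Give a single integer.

Answer: 8

Derivation:
Op 1: place BB@(3,4)
Op 2: place WK@(4,3)
Op 3: place WB@(2,1)
Op 4: place BB@(4,0)
Op 5: place WQ@(1,4)
Per-piece attacks for B:
  BB@(3,4): attacks (4,3) (2,3) (1,2) (0,1) [ray(1,-1) blocked at (4,3)]
  BB@(4,0): attacks (3,1) (2,2) (1,3) (0,4)
Union (8 distinct): (0,1) (0,4) (1,2) (1,3) (2,2) (2,3) (3,1) (4,3)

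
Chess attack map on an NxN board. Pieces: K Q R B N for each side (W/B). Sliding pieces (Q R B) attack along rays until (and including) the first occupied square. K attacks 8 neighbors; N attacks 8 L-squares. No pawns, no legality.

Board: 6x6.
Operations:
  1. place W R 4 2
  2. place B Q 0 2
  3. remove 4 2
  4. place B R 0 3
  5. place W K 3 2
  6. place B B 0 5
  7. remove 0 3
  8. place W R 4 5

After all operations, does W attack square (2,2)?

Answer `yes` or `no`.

Op 1: place WR@(4,2)
Op 2: place BQ@(0,2)
Op 3: remove (4,2)
Op 4: place BR@(0,3)
Op 5: place WK@(3,2)
Op 6: place BB@(0,5)
Op 7: remove (0,3)
Op 8: place WR@(4,5)
Per-piece attacks for W:
  WK@(3,2): attacks (3,3) (3,1) (4,2) (2,2) (4,3) (4,1) (2,3) (2,1)
  WR@(4,5): attacks (4,4) (4,3) (4,2) (4,1) (4,0) (5,5) (3,5) (2,5) (1,5) (0,5) [ray(-1,0) blocked at (0,5)]
W attacks (2,2): yes

Answer: yes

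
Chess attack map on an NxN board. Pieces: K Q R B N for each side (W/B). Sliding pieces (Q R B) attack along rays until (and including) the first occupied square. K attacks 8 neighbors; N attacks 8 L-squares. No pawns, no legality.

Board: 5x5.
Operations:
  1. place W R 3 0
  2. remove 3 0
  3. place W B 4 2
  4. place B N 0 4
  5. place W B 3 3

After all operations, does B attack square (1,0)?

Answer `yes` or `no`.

Op 1: place WR@(3,0)
Op 2: remove (3,0)
Op 3: place WB@(4,2)
Op 4: place BN@(0,4)
Op 5: place WB@(3,3)
Per-piece attacks for B:
  BN@(0,4): attacks (1,2) (2,3)
B attacks (1,0): no

Answer: no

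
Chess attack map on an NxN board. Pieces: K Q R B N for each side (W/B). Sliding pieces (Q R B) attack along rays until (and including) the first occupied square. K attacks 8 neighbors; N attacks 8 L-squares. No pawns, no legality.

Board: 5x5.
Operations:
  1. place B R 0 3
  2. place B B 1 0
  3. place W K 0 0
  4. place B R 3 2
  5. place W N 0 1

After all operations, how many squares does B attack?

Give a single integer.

Op 1: place BR@(0,3)
Op 2: place BB@(1,0)
Op 3: place WK@(0,0)
Op 4: place BR@(3,2)
Op 5: place WN@(0,1)
Per-piece attacks for B:
  BR@(0,3): attacks (0,4) (0,2) (0,1) (1,3) (2,3) (3,3) (4,3) [ray(0,-1) blocked at (0,1)]
  BB@(1,0): attacks (2,1) (3,2) (0,1) [ray(1,1) blocked at (3,2); ray(-1,1) blocked at (0,1)]
  BR@(3,2): attacks (3,3) (3,4) (3,1) (3,0) (4,2) (2,2) (1,2) (0,2)
Union (15 distinct): (0,1) (0,2) (0,4) (1,2) (1,3) (2,1) (2,2) (2,3) (3,0) (3,1) (3,2) (3,3) (3,4) (4,2) (4,3)

Answer: 15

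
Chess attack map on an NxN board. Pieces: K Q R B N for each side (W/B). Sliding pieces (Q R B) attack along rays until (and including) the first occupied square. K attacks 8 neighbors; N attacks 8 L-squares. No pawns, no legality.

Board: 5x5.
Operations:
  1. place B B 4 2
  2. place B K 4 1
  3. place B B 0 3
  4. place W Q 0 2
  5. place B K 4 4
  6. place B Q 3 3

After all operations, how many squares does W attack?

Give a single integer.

Answer: 11

Derivation:
Op 1: place BB@(4,2)
Op 2: place BK@(4,1)
Op 3: place BB@(0,3)
Op 4: place WQ@(0,2)
Op 5: place BK@(4,4)
Op 6: place BQ@(3,3)
Per-piece attacks for W:
  WQ@(0,2): attacks (0,3) (0,1) (0,0) (1,2) (2,2) (3,2) (4,2) (1,3) (2,4) (1,1) (2,0) [ray(0,1) blocked at (0,3); ray(1,0) blocked at (4,2)]
Union (11 distinct): (0,0) (0,1) (0,3) (1,1) (1,2) (1,3) (2,0) (2,2) (2,4) (3,2) (4,2)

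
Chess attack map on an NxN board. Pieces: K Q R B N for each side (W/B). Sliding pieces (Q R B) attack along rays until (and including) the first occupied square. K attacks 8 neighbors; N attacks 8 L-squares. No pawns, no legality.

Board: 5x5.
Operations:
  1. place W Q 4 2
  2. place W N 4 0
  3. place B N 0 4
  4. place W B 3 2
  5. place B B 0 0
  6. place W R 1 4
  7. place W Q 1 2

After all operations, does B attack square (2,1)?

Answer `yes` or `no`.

Answer: no

Derivation:
Op 1: place WQ@(4,2)
Op 2: place WN@(4,0)
Op 3: place BN@(0,4)
Op 4: place WB@(3,2)
Op 5: place BB@(0,0)
Op 6: place WR@(1,4)
Op 7: place WQ@(1,2)
Per-piece attacks for B:
  BB@(0,0): attacks (1,1) (2,2) (3,3) (4,4)
  BN@(0,4): attacks (1,2) (2,3)
B attacks (2,1): no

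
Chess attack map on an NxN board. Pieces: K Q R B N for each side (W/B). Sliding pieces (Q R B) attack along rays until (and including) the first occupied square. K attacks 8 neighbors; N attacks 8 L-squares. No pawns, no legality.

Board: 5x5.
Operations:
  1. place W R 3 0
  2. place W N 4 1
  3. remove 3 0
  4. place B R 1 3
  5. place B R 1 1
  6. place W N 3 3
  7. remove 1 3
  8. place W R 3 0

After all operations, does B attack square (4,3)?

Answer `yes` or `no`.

Op 1: place WR@(3,0)
Op 2: place WN@(4,1)
Op 3: remove (3,0)
Op 4: place BR@(1,3)
Op 5: place BR@(1,1)
Op 6: place WN@(3,3)
Op 7: remove (1,3)
Op 8: place WR@(3,0)
Per-piece attacks for B:
  BR@(1,1): attacks (1,2) (1,3) (1,4) (1,0) (2,1) (3,1) (4,1) (0,1) [ray(1,0) blocked at (4,1)]
B attacks (4,3): no

Answer: no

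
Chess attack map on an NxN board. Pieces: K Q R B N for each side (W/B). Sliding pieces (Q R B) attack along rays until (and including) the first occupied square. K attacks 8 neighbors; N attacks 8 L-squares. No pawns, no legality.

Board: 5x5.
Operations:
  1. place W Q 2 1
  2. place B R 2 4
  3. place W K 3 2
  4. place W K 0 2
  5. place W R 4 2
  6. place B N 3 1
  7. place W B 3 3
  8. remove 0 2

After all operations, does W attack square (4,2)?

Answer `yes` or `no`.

Answer: yes

Derivation:
Op 1: place WQ@(2,1)
Op 2: place BR@(2,4)
Op 3: place WK@(3,2)
Op 4: place WK@(0,2)
Op 5: place WR@(4,2)
Op 6: place BN@(3,1)
Op 7: place WB@(3,3)
Op 8: remove (0,2)
Per-piece attacks for W:
  WQ@(2,1): attacks (2,2) (2,3) (2,4) (2,0) (3,1) (1,1) (0,1) (3,2) (3,0) (1,2) (0,3) (1,0) [ray(0,1) blocked at (2,4); ray(1,0) blocked at (3,1); ray(1,1) blocked at (3,2)]
  WK@(3,2): attacks (3,3) (3,1) (4,2) (2,2) (4,3) (4,1) (2,3) (2,1)
  WB@(3,3): attacks (4,4) (4,2) (2,4) (2,2) (1,1) (0,0) [ray(1,-1) blocked at (4,2); ray(-1,1) blocked at (2,4)]
  WR@(4,2): attacks (4,3) (4,4) (4,1) (4,0) (3,2) [ray(-1,0) blocked at (3,2)]
W attacks (4,2): yes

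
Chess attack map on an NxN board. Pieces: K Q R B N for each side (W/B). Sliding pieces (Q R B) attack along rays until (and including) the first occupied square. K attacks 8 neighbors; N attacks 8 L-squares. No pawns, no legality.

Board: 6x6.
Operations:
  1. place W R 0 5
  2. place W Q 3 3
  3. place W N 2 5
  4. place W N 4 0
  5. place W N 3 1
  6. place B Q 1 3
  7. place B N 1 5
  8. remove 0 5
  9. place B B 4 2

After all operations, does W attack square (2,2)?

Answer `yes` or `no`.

Answer: yes

Derivation:
Op 1: place WR@(0,5)
Op 2: place WQ@(3,3)
Op 3: place WN@(2,5)
Op 4: place WN@(4,0)
Op 5: place WN@(3,1)
Op 6: place BQ@(1,3)
Op 7: place BN@(1,5)
Op 8: remove (0,5)
Op 9: place BB@(4,2)
Per-piece attacks for W:
  WN@(2,5): attacks (3,3) (4,4) (1,3) (0,4)
  WN@(3,1): attacks (4,3) (5,2) (2,3) (1,2) (5,0) (1,0)
  WQ@(3,3): attacks (3,4) (3,5) (3,2) (3,1) (4,3) (5,3) (2,3) (1,3) (4,4) (5,5) (4,2) (2,4) (1,5) (2,2) (1,1) (0,0) [ray(0,-1) blocked at (3,1); ray(-1,0) blocked at (1,3); ray(1,-1) blocked at (4,2); ray(-1,1) blocked at (1,5)]
  WN@(4,0): attacks (5,2) (3,2) (2,1)
W attacks (2,2): yes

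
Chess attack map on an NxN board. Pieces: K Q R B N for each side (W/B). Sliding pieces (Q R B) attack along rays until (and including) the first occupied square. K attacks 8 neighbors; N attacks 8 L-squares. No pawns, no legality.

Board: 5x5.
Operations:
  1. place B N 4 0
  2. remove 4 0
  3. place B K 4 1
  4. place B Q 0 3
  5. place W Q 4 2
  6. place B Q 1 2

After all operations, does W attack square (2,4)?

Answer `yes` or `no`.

Op 1: place BN@(4,0)
Op 2: remove (4,0)
Op 3: place BK@(4,1)
Op 4: place BQ@(0,3)
Op 5: place WQ@(4,2)
Op 6: place BQ@(1,2)
Per-piece attacks for W:
  WQ@(4,2): attacks (4,3) (4,4) (4,1) (3,2) (2,2) (1,2) (3,3) (2,4) (3,1) (2,0) [ray(0,-1) blocked at (4,1); ray(-1,0) blocked at (1,2)]
W attacks (2,4): yes

Answer: yes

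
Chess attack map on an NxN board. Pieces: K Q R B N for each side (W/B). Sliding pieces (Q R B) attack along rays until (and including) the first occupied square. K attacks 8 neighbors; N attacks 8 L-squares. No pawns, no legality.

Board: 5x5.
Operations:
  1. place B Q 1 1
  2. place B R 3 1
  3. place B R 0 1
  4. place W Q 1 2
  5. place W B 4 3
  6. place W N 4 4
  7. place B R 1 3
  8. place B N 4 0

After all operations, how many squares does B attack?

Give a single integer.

Answer: 21

Derivation:
Op 1: place BQ@(1,1)
Op 2: place BR@(3,1)
Op 3: place BR@(0,1)
Op 4: place WQ@(1,2)
Op 5: place WB@(4,3)
Op 6: place WN@(4,4)
Op 7: place BR@(1,3)
Op 8: place BN@(4,0)
Per-piece attacks for B:
  BR@(0,1): attacks (0,2) (0,3) (0,4) (0,0) (1,1) [ray(1,0) blocked at (1,1)]
  BQ@(1,1): attacks (1,2) (1,0) (2,1) (3,1) (0,1) (2,2) (3,3) (4,4) (2,0) (0,2) (0,0) [ray(0,1) blocked at (1,2); ray(1,0) blocked at (3,1); ray(-1,0) blocked at (0,1); ray(1,1) blocked at (4,4)]
  BR@(1,3): attacks (1,4) (1,2) (2,3) (3,3) (4,3) (0,3) [ray(0,-1) blocked at (1,2); ray(1,0) blocked at (4,3)]
  BR@(3,1): attacks (3,2) (3,3) (3,4) (3,0) (4,1) (2,1) (1,1) [ray(-1,0) blocked at (1,1)]
  BN@(4,0): attacks (3,2) (2,1)
Union (21 distinct): (0,0) (0,1) (0,2) (0,3) (0,4) (1,0) (1,1) (1,2) (1,4) (2,0) (2,1) (2,2) (2,3) (3,0) (3,1) (3,2) (3,3) (3,4) (4,1) (4,3) (4,4)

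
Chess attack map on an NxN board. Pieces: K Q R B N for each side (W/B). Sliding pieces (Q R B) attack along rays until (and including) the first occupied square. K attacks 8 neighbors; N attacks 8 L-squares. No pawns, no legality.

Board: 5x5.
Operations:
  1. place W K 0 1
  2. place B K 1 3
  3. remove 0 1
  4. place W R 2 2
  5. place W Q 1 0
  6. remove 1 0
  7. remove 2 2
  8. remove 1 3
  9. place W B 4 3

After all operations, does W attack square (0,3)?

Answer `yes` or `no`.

Op 1: place WK@(0,1)
Op 2: place BK@(1,3)
Op 3: remove (0,1)
Op 4: place WR@(2,2)
Op 5: place WQ@(1,0)
Op 6: remove (1,0)
Op 7: remove (2,2)
Op 8: remove (1,3)
Op 9: place WB@(4,3)
Per-piece attacks for W:
  WB@(4,3): attacks (3,4) (3,2) (2,1) (1,0)
W attacks (0,3): no

Answer: no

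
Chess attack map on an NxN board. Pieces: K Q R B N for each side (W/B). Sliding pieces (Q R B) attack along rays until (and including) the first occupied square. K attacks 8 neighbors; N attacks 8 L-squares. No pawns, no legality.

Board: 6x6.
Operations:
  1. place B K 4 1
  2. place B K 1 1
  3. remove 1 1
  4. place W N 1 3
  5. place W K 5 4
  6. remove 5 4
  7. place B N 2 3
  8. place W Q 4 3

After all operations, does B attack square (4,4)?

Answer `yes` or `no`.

Answer: yes

Derivation:
Op 1: place BK@(4,1)
Op 2: place BK@(1,1)
Op 3: remove (1,1)
Op 4: place WN@(1,3)
Op 5: place WK@(5,4)
Op 6: remove (5,4)
Op 7: place BN@(2,3)
Op 8: place WQ@(4,3)
Per-piece attacks for B:
  BN@(2,3): attacks (3,5) (4,4) (1,5) (0,4) (3,1) (4,2) (1,1) (0,2)
  BK@(4,1): attacks (4,2) (4,0) (5,1) (3,1) (5,2) (5,0) (3,2) (3,0)
B attacks (4,4): yes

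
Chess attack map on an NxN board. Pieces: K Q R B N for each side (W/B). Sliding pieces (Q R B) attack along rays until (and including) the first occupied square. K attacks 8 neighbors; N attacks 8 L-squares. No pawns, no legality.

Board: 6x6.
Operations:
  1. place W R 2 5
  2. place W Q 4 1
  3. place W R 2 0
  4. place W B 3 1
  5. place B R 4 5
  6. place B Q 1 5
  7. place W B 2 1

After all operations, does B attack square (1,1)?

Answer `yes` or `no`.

Op 1: place WR@(2,5)
Op 2: place WQ@(4,1)
Op 3: place WR@(2,0)
Op 4: place WB@(3,1)
Op 5: place BR@(4,5)
Op 6: place BQ@(1,5)
Op 7: place WB@(2,1)
Per-piece attacks for B:
  BQ@(1,5): attacks (1,4) (1,3) (1,2) (1,1) (1,0) (2,5) (0,5) (2,4) (3,3) (4,2) (5,1) (0,4) [ray(1,0) blocked at (2,5)]
  BR@(4,5): attacks (4,4) (4,3) (4,2) (4,1) (5,5) (3,5) (2,5) [ray(0,-1) blocked at (4,1); ray(-1,0) blocked at (2,5)]
B attacks (1,1): yes

Answer: yes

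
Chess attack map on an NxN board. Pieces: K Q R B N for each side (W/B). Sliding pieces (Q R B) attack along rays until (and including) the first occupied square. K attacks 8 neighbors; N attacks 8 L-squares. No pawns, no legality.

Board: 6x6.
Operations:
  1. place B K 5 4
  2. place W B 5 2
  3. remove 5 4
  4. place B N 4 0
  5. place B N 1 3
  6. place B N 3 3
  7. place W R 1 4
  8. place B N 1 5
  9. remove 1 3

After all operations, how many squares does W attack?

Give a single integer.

Op 1: place BK@(5,4)
Op 2: place WB@(5,2)
Op 3: remove (5,4)
Op 4: place BN@(4,0)
Op 5: place BN@(1,3)
Op 6: place BN@(3,3)
Op 7: place WR@(1,4)
Op 8: place BN@(1,5)
Op 9: remove (1,3)
Per-piece attacks for W:
  WR@(1,4): attacks (1,5) (1,3) (1,2) (1,1) (1,0) (2,4) (3,4) (4,4) (5,4) (0,4) [ray(0,1) blocked at (1,5)]
  WB@(5,2): attacks (4,3) (3,4) (2,5) (4,1) (3,0)
Union (14 distinct): (0,4) (1,0) (1,1) (1,2) (1,3) (1,5) (2,4) (2,5) (3,0) (3,4) (4,1) (4,3) (4,4) (5,4)

Answer: 14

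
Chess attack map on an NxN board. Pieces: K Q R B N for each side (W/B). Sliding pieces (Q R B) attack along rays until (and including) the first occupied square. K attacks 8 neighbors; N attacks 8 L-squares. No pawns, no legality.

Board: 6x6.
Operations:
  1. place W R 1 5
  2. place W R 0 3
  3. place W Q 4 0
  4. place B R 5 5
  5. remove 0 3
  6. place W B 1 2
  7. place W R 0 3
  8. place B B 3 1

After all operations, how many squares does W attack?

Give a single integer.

Op 1: place WR@(1,5)
Op 2: place WR@(0,3)
Op 3: place WQ@(4,0)
Op 4: place BR@(5,5)
Op 5: remove (0,3)
Op 6: place WB@(1,2)
Op 7: place WR@(0,3)
Op 8: place BB@(3,1)
Per-piece attacks for W:
  WR@(0,3): attacks (0,4) (0,5) (0,2) (0,1) (0,0) (1,3) (2,3) (3,3) (4,3) (5,3)
  WB@(1,2): attacks (2,3) (3,4) (4,5) (2,1) (3,0) (0,3) (0,1) [ray(-1,1) blocked at (0,3)]
  WR@(1,5): attacks (1,4) (1,3) (1,2) (2,5) (3,5) (4,5) (5,5) (0,5) [ray(0,-1) blocked at (1,2); ray(1,0) blocked at (5,5)]
  WQ@(4,0): attacks (4,1) (4,2) (4,3) (4,4) (4,5) (5,0) (3,0) (2,0) (1,0) (0,0) (5,1) (3,1) [ray(-1,1) blocked at (3,1)]
Union (28 distinct): (0,0) (0,1) (0,2) (0,3) (0,4) (0,5) (1,0) (1,2) (1,3) (1,4) (2,0) (2,1) (2,3) (2,5) (3,0) (3,1) (3,3) (3,4) (3,5) (4,1) (4,2) (4,3) (4,4) (4,5) (5,0) (5,1) (5,3) (5,5)

Answer: 28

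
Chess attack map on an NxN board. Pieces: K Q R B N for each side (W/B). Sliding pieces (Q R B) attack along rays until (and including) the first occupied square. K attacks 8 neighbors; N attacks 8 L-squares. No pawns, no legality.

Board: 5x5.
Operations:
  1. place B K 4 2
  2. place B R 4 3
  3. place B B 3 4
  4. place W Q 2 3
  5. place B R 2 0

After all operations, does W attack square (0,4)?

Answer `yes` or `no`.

Answer: no

Derivation:
Op 1: place BK@(4,2)
Op 2: place BR@(4,3)
Op 3: place BB@(3,4)
Op 4: place WQ@(2,3)
Op 5: place BR@(2,0)
Per-piece attacks for W:
  WQ@(2,3): attacks (2,4) (2,2) (2,1) (2,0) (3,3) (4,3) (1,3) (0,3) (3,4) (3,2) (4,1) (1,4) (1,2) (0,1) [ray(0,-1) blocked at (2,0); ray(1,0) blocked at (4,3); ray(1,1) blocked at (3,4)]
W attacks (0,4): no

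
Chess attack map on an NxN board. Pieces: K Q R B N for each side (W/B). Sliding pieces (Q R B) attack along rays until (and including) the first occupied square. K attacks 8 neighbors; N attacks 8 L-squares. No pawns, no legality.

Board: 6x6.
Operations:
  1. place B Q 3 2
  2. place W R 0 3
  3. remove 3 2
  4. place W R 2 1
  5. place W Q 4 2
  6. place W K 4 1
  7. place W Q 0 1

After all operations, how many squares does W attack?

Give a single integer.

Op 1: place BQ@(3,2)
Op 2: place WR@(0,3)
Op 3: remove (3,2)
Op 4: place WR@(2,1)
Op 5: place WQ@(4,2)
Op 6: place WK@(4,1)
Op 7: place WQ@(0,1)
Per-piece attacks for W:
  WQ@(0,1): attacks (0,2) (0,3) (0,0) (1,1) (2,1) (1,2) (2,3) (3,4) (4,5) (1,0) [ray(0,1) blocked at (0,3); ray(1,0) blocked at (2,1)]
  WR@(0,3): attacks (0,4) (0,5) (0,2) (0,1) (1,3) (2,3) (3,3) (4,3) (5,3) [ray(0,-1) blocked at (0,1)]
  WR@(2,1): attacks (2,2) (2,3) (2,4) (2,5) (2,0) (3,1) (4,1) (1,1) (0,1) [ray(1,0) blocked at (4,1); ray(-1,0) blocked at (0,1)]
  WK@(4,1): attacks (4,2) (4,0) (5,1) (3,1) (5,2) (5,0) (3,2) (3,0)
  WQ@(4,2): attacks (4,3) (4,4) (4,5) (4,1) (5,2) (3,2) (2,2) (1,2) (0,2) (5,3) (5,1) (3,3) (2,4) (1,5) (3,1) (2,0) [ray(0,-1) blocked at (4,1)]
Union (32 distinct): (0,0) (0,1) (0,2) (0,3) (0,4) (0,5) (1,0) (1,1) (1,2) (1,3) (1,5) (2,0) (2,1) (2,2) (2,3) (2,4) (2,5) (3,0) (3,1) (3,2) (3,3) (3,4) (4,0) (4,1) (4,2) (4,3) (4,4) (4,5) (5,0) (5,1) (5,2) (5,3)

Answer: 32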